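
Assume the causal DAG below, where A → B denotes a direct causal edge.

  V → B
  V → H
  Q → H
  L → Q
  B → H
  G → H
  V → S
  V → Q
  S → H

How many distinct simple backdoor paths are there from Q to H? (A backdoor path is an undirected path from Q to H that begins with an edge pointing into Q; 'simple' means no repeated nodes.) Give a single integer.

3

A backdoor path from Q to H is any simple undirected path whose first edge points into Q (i.e. leaves Q via a parent).
Parents of Q: {L, V}.
Enumerating:
  P1: Q <- V -> S -> H
  P2: Q <- V -> B -> H
  P3: Q <- V -> H
That exhausts the simple backdoor paths. Count: 3.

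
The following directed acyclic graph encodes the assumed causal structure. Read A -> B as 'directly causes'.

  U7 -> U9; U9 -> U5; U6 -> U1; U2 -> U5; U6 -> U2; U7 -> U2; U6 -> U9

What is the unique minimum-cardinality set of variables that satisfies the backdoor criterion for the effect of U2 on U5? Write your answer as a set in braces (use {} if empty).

{U9}

Variables eligible for adjustment (non-descendants of U2, excluding U2 and U5): {U1, U6, U7, U9}.
Backdoor paths from U2 to U5:
  P1: U2 <- U6 -> U9 -> U5
  P2: U2 <- U7 -> U9 -> U5
The empty set is not sufficient: P1 (U2 <- U6 -> U9 -> U5) has no collider blocking it and no conditioned non-collider, so it is open.
Try {U9}:
  P1: blocked at chain node U9 ∈ conditioning set.
  P2: blocked at chain node U9 ∈ conditioning set.
{U9} contains no descendant of U2 and blocks every backdoor path.
No other singleton works — e.g. {U6} leaves P2 open — so {U9} is the unique smallest valid adjustment set.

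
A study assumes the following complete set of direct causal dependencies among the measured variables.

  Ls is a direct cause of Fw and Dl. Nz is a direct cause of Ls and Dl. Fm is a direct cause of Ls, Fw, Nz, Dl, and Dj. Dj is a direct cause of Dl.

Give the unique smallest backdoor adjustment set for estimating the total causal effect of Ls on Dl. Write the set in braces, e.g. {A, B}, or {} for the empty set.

Variables eligible for adjustment (non-descendants of Ls, excluding Ls and Dl): {Dj, Fm, Nz}.
Backdoor paths from Ls to Dl:
  P1: Ls <- Fm -> Nz -> Dl
  P2: Ls <- Fm -> Dj -> Dl
  P3: Ls <- Fm -> Dl
  P4: Ls <- Nz <- Fm -> Dj -> Dl
  P5: Ls <- Nz <- Fm -> Dl
  P6: Ls <- Nz -> Dl
The empty set is not sufficient: P1 (Ls <- Fm -> Nz -> Dl) has no collider blocking it and no conditioned non-collider, so it is open.
Try {Fm, Nz}:
  P1: blocked at fork node Fm ∈ conditioning set.
  P2: blocked at fork node Fm ∈ conditioning set.
  P3: blocked at fork node Fm ∈ conditioning set.
  P4: blocked at chain node Nz ∈ conditioning set.
  P5: blocked at chain node Nz ∈ conditioning set.
  P6: blocked at fork node Nz ∈ conditioning set.
{Fm, Nz} contains no descendant of Ls and blocks every backdoor path.
Every element of {Fm, Nz} is needed (dropping Fm leaves P2 open; dropping Nz leaves P6 open), so no proper subset is valid.
Among all size-2 subsets of the eligible variables, only {Fm, Nz} blocks every backdoor path, so it is the unique smallest valid adjustment set.

{Fm, Nz}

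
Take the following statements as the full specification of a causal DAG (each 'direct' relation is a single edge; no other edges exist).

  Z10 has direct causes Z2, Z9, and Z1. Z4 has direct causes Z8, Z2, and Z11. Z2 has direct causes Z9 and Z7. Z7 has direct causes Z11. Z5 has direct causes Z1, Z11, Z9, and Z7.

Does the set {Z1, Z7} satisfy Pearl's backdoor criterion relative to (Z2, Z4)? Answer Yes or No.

Yes

Backdoor paths from Z2 to Z4 (paths whose first edge points into Z2):
  P1: Z2 <- Z9 -> Z5 <- Z11 -> Z4
  P2: Z2 <- Z9 -> Z5 <- Z7 <- Z11 -> Z4
  P3: Z2 <- Z9 -> Z10 <- Z1 -> Z5 <- Z11 -> Z4
  P4: Z2 <- Z9 -> Z10 <- Z1 -> Z5 <- Z7 <- Z11 -> Z4
  P5: Z2 <- Z7 <- Z11 -> Z4
  P6: Z2 <- Z7 -> Z5 <- Z11 -> Z4
Condition 1 (no descendant of Z2 in the set): holds — descendants of Z2 are {Z10, Z4}; none are in {Z1, Z7}.
Condition 2 (every backdoor path blocked by {Z1, Z7}):
  P1: blocked at collider Z5 (neither it nor any descendant is in the conditioning set).
  P2: blocked at collider Z5 (neither it nor any descendant is in the conditioning set).
  P3: blocked at collider Z10 (neither it nor any descendant is in the conditioning set).
  P4: blocked at collider Z10 (neither it nor any descendant is in the conditioning set).
  P5: blocked at chain node Z7 ∈ conditioning set.
  P6: blocked at fork node Z7 ∈ conditioning set.
{Z1, Z7} satisfies the backdoor criterion.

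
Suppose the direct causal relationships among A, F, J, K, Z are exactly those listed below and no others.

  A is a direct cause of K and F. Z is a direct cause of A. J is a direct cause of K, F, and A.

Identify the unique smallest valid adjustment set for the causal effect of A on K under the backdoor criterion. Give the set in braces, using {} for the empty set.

{J}

Variables eligible for adjustment (non-descendants of A, excluding A and K): {J, Z}.
Backdoor paths from A to K:
  P1: A <- J -> K
The empty set is not sufficient: P1 (A <- J -> K) has no collider blocking it and no conditioned non-collider, so it is open.
Try {J}:
  P1: blocked at fork node J ∈ conditioning set.
{J} contains no descendant of A and blocks every backdoor path.
No other singleton works — e.g. {Z} leaves P1 open — so {J} is the unique smallest valid adjustment set.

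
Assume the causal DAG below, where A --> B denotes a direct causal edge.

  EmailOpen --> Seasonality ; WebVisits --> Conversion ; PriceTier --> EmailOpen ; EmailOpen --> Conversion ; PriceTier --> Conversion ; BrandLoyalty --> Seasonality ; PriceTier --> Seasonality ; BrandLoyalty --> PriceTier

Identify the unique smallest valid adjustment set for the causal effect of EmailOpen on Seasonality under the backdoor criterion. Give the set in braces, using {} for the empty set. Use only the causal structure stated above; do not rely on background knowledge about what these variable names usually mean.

Variables eligible for adjustment (non-descendants of EmailOpen, excluding EmailOpen and Seasonality): {BrandLoyalty, PriceTier, WebVisits}.
Backdoor paths from EmailOpen to Seasonality:
  P1: EmailOpen <- PriceTier <- BrandLoyalty -> Seasonality
  P2: EmailOpen <- PriceTier -> Seasonality
The empty set is not sufficient: P1 (EmailOpen <- PriceTier <- BrandLoyalty -> Seasonality) has no collider blocking it and no conditioned non-collider, so it is open.
Try {PriceTier}:
  P1: blocked at chain node PriceTier ∈ conditioning set.
  P2: blocked at fork node PriceTier ∈ conditioning set.
{PriceTier} contains no descendant of EmailOpen and blocks every backdoor path.
No other singleton works — e.g. {BrandLoyalty} leaves P2 open — so {PriceTier} is the unique smallest valid adjustment set.

{PriceTier}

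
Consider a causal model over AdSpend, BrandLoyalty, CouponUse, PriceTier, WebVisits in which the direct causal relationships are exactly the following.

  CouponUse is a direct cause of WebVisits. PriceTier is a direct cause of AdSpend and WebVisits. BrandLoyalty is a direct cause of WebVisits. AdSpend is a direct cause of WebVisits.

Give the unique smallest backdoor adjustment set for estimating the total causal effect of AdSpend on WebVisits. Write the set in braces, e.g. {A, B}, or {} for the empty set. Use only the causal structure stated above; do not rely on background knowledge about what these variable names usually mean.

{PriceTier}

Variables eligible for adjustment (non-descendants of AdSpend, excluding AdSpend and WebVisits): {BrandLoyalty, CouponUse, PriceTier}.
Backdoor paths from AdSpend to WebVisits:
  P1: AdSpend <- PriceTier -> WebVisits
The empty set is not sufficient: P1 (AdSpend <- PriceTier -> WebVisits) has no collider blocking it and no conditioned non-collider, so it is open.
Try {PriceTier}:
  P1: blocked at fork node PriceTier ∈ conditioning set.
{PriceTier} contains no descendant of AdSpend and blocks every backdoor path.
No other singleton works — e.g. {CouponUse} leaves P1 open — so {PriceTier} is the unique smallest valid adjustment set.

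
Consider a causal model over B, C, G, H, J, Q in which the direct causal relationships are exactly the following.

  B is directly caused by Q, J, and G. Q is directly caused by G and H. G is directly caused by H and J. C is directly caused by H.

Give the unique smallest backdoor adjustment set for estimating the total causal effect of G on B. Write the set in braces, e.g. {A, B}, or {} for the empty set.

{H, J}

Variables eligible for adjustment (non-descendants of G, excluding G and B): {C, H, J}.
Backdoor paths from G to B:
  P1: G <- H -> Q -> B
  P2: G <- J -> B
The empty set is not sufficient: P1 (G <- H -> Q -> B) has no collider blocking it and no conditioned non-collider, so it is open.
Try {H, J}:
  P1: blocked at fork node H ∈ conditioning set.
  P2: blocked at fork node J ∈ conditioning set.
{H, J} contains no descendant of G and blocks every backdoor path.
Every element of {H, J} is needed (dropping H leaves P1 open; dropping J leaves P2 open), so no proper subset is valid.
Among all size-2 subsets of the eligible variables, only {H, J} blocks every backdoor path, so it is the unique smallest valid adjustment set.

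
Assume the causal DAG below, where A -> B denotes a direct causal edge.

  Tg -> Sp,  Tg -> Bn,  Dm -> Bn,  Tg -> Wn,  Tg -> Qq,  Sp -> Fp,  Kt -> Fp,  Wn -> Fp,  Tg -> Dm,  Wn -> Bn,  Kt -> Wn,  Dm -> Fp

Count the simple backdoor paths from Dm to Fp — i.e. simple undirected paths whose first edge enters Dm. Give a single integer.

A backdoor path from Dm to Fp is any simple undirected path whose first edge points into Dm (i.e. leaves Dm via a parent).
Parents of Dm: {Tg}.
Enumerating:
  P1: Dm <- Tg -> Sp -> Fp
  P2: Dm <- Tg -> Wn <- Kt -> Fp
  P3: Dm <- Tg -> Wn -> Fp
  P4: Dm <- Tg -> Bn <- Wn <- Kt -> Fp
  P5: Dm <- Tg -> Bn <- Wn -> Fp
That exhausts the simple backdoor paths. Count: 5.

5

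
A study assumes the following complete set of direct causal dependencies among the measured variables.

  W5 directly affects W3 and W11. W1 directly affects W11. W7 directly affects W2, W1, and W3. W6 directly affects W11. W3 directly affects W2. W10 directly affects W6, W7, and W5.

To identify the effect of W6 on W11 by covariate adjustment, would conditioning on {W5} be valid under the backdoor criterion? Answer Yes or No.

No

Backdoor paths from W6 to W11 (paths whose first edge points into W6):
  P1: W6 <- W10 -> W7 -> W1 -> W11
  P2: W6 <- W10 -> W7 -> W3 <- W5 -> W11
  P3: W6 <- W10 -> W7 -> W2 <- W3 <- W5 -> W11
  P4: W6 <- W10 -> W5 -> W3 <- W7 -> W1 -> W11
  P5: W6 <- W10 -> W5 -> W3 -> W2 <- W7 -> W1 -> W11
  P6: W6 <- W10 -> W5 -> W11
Condition 1 (no descendant of W6 in the set): holds — descendants of W6 are {W11}; none are in {W5}.
Condition 2 (every backdoor path blocked by {W5}):
  P1: open — no interior node is in the conditioning set.
  P2: blocked at collider W3 (neither it nor any descendant is in the conditioning set).
  P3: blocked at collider W2 (neither it nor any descendant is in the conditioning set).
  P4: blocked at chain node W5 ∈ conditioning set.
  P5: blocked at chain node W5 ∈ conditioning set.
  P6: blocked at chain node W5 ∈ conditioning set.
{W5} does not satisfy the backdoor criterion.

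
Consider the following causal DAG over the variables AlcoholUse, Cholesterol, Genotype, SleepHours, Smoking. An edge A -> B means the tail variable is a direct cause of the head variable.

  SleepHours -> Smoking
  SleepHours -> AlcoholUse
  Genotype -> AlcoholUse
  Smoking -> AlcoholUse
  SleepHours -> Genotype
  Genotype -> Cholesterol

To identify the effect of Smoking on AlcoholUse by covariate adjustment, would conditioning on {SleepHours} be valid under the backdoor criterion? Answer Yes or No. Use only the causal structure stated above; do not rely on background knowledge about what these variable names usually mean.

Yes

Backdoor paths from Smoking to AlcoholUse (paths whose first edge points into Smoking):
  P1: Smoking <- SleepHours -> Genotype -> AlcoholUse
  P2: Smoking <- SleepHours -> AlcoholUse
Condition 1 (no descendant of Smoking in the set): holds — descendants of Smoking are {AlcoholUse}; none are in {SleepHours}.
Condition 2 (every backdoor path blocked by {SleepHours}):
  P1: blocked at fork node SleepHours ∈ conditioning set.
  P2: blocked at fork node SleepHours ∈ conditioning set.
{SleepHours} satisfies the backdoor criterion.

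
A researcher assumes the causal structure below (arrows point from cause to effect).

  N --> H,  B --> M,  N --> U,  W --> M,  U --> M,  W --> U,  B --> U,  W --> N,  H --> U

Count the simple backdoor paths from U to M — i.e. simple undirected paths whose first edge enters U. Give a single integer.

4

A backdoor path from U to M is any simple undirected path whose first edge points into U (i.e. leaves U via a parent).
Parents of U: {B, H, N, W}.
Enumerating:
  P1: U <- W -> M
  P2: U <- N <- W -> M
  P3: U <- H <- N <- W -> M
  P4: U <- B -> M
That exhausts the simple backdoor paths. Count: 4.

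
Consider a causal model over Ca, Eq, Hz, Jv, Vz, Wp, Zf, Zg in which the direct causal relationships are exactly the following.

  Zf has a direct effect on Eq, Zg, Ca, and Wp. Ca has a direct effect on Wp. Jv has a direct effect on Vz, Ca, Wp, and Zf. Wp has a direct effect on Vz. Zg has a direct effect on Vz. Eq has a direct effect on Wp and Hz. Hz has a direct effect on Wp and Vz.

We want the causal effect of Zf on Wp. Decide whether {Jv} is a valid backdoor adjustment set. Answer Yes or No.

Yes

Backdoor paths from Zf to Wp (paths whose first edge points into Zf):
  P1: Zf <- Jv -> Ca -> Wp
  P2: Zf <- Jv -> Wp
  P3: Zf <- Jv -> Vz <- Hz <- Eq -> Wp
  P4: Zf <- Jv -> Vz <- Hz -> Wp
  P5: Zf <- Jv -> Vz <- Wp
Condition 1 (no descendant of Zf in the set): holds — descendants of Zf are {Ca, Eq, Hz, Vz, Wp, Zg}; none are in {Jv}.
Condition 2 (every backdoor path blocked by {Jv}):
  P1: blocked at fork node Jv ∈ conditioning set.
  P2: blocked at fork node Jv ∈ conditioning set.
  P3: blocked at fork node Jv ∈ conditioning set.
  P4: blocked at fork node Jv ∈ conditioning set.
  P5: blocked at fork node Jv ∈ conditioning set.
{Jv} satisfies the backdoor criterion.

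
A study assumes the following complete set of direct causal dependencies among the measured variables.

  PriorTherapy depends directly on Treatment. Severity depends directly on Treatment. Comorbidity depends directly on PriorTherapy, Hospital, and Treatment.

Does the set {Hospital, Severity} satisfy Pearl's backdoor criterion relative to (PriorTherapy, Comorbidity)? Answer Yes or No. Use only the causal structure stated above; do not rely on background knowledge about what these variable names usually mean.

No

Backdoor paths from PriorTherapy to Comorbidity (paths whose first edge points into PriorTherapy):
  P1: PriorTherapy <- Treatment -> Comorbidity
Condition 1 (no descendant of PriorTherapy in the set): holds — descendants of PriorTherapy are {Comorbidity}; none are in {Hospital, Severity}.
Condition 2 (every backdoor path blocked by {Hospital, Severity}):
  P1: open — no interior node is in the conditioning set.
{Hospital, Severity} does not satisfy the backdoor criterion.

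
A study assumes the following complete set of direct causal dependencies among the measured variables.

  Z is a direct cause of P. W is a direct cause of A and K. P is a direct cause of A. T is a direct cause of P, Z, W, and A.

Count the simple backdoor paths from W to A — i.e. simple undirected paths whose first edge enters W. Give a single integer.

A backdoor path from W to A is any simple undirected path whose first edge points into W (i.e. leaves W via a parent).
Parents of W: {T}.
Enumerating:
  P1: W <- T -> Z -> P -> A
  P2: W <- T -> P -> A
  P3: W <- T -> A
That exhausts the simple backdoor paths. Count: 3.

3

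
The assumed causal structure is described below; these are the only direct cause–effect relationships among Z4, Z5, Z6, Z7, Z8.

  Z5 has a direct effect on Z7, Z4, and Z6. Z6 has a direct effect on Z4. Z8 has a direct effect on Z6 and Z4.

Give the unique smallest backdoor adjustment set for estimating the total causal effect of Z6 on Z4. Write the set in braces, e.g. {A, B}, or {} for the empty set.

Variables eligible for adjustment (non-descendants of Z6, excluding Z6 and Z4): {Z5, Z7, Z8}.
Backdoor paths from Z6 to Z4:
  P1: Z6 <- Z8 -> Z4
  P2: Z6 <- Z5 -> Z4
The empty set is not sufficient: P1 (Z6 <- Z8 -> Z4) has no collider blocking it and no conditioned non-collider, so it is open.
Try {Z5, Z8}:
  P1: blocked at fork node Z8 ∈ conditioning set.
  P2: blocked at fork node Z5 ∈ conditioning set.
{Z5, Z8} contains no descendant of Z6 and blocks every backdoor path.
Every element of {Z5, Z8} is needed (dropping Z5 leaves P2 open; dropping Z8 leaves P1 open), so no proper subset is valid.
Among all size-2 subsets of the eligible variables, only {Z5, Z8} blocks every backdoor path, so it is the unique smallest valid adjustment set.

{Z5, Z8}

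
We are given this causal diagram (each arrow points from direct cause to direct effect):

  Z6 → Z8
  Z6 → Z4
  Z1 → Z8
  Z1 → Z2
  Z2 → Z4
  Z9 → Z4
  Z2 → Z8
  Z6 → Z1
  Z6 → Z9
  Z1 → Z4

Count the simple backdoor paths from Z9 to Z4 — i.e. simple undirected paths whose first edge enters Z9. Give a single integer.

A backdoor path from Z9 to Z4 is any simple undirected path whose first edge points into Z9 (i.e. leaves Z9 via a parent).
Parents of Z9: {Z6}.
Enumerating:
  P1: Z9 <- Z6 -> Z1 -> Z2 -> Z4
  P2: Z9 <- Z6 -> Z1 -> Z8 <- Z2 -> Z4
  P3: Z9 <- Z6 -> Z1 -> Z4
  P4: Z9 <- Z6 -> Z8 <- Z1 -> Z2 -> Z4
  P5: Z9 <- Z6 -> Z8 <- Z1 -> Z4
  P6: Z9 <- Z6 -> Z8 <- Z2 <- Z1 -> Z4
  P7: Z9 <- Z6 -> Z8 <- Z2 -> Z4
  P8: Z9 <- Z6 -> Z4
That exhausts the simple backdoor paths. Count: 8.

8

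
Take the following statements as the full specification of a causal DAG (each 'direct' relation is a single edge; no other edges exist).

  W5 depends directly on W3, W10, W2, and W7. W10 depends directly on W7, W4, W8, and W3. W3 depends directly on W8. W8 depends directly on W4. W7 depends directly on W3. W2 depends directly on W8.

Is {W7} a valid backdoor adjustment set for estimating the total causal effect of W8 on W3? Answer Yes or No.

Backdoor paths from W8 to W3 (paths whose first edge points into W8):
  P1: W8 <- W4 -> W10 <- W3
  P2: W8 <- W4 -> W10 <- W7 <- W3
  P3: W8 <- W4 -> W10 <- W7 -> W5 <- W3
  P4: W8 <- W4 -> W10 -> W5 <- W3
  P5: W8 <- W4 -> W10 -> W5 <- W7 <- W3
Condition 1 (no descendant of W8 in the set): FAILS — W7 is a descendant of W8.
Condition 2 (every backdoor path blocked by {W7}):
  P1: blocked at collider W10 (neither it nor any descendant is in the conditioning set).
  P2: blocked at collider W10 (neither it nor any descendant is in the conditioning set).
  P3: blocked at collider W10 (neither it nor any descendant is in the conditioning set).
  P4: blocked at collider W5 (neither it nor any descendant is in the conditioning set).
  P5: blocked at collider W5 (neither it nor any descendant is in the conditioning set).
{W7} does not satisfy the backdoor criterion.

No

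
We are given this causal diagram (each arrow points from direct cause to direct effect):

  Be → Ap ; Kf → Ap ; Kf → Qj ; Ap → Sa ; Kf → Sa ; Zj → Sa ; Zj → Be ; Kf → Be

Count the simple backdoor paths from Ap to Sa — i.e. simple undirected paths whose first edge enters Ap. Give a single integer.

A backdoor path from Ap to Sa is any simple undirected path whose first edge points into Ap (i.e. leaves Ap via a parent).
Parents of Ap: {Be, Kf}.
Enumerating:
  P1: Ap <- Kf -> Be <- Zj -> Sa
  P2: Ap <- Kf -> Sa
  P3: Ap <- Be <- Kf -> Sa
  P4: Ap <- Be <- Zj -> Sa
That exhausts the simple backdoor paths. Count: 4.

4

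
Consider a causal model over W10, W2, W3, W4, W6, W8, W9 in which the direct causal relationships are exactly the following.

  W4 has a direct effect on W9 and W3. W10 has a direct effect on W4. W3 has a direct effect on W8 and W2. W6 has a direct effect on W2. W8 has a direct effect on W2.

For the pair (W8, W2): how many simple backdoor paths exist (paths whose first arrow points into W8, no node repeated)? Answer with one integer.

A backdoor path from W8 to W2 is any simple undirected path whose first edge points into W8 (i.e. leaves W8 via a parent).
Parents of W8: {W3}.
Enumerating:
  P1: W8 <- W3 -> W2
That exhausts the simple backdoor paths. Count: 1.

1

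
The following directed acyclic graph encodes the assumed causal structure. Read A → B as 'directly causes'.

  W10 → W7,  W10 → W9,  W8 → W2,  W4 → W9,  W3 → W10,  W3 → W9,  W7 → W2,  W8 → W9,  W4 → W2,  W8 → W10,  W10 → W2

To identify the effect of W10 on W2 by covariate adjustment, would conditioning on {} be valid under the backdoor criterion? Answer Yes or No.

No

Backdoor paths from W10 to W2 (paths whose first edge points into W10):
  P1: W10 <- W3 -> W9 <- W8 -> W2
  P2: W10 <- W3 -> W9 <- W4 -> W2
  P3: W10 <- W8 -> W9 <- W4 -> W2
  P4: W10 <- W8 -> W2
Condition 1 (no descendant of W10 in the set): holds — descendants of W10 are {W2, W7, W9}; none are in {}.
Condition 2 (every backdoor path blocked by {}):
  P1: blocked at collider W9 (neither it nor any descendant is in the conditioning set).
  P2: blocked at collider W9 (neither it nor any descendant is in the conditioning set).
  P3: blocked at collider W9 (neither it nor any descendant is in the conditioning set).
  P4: open — no interior node is in the conditioning set.
{} does not satisfy the backdoor criterion.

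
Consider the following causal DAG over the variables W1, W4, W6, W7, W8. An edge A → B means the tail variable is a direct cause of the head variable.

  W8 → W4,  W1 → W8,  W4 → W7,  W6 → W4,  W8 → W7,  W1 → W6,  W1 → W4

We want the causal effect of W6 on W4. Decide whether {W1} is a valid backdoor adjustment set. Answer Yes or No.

Backdoor paths from W6 to W4 (paths whose first edge points into W6):
  P1: W6 <- W1 -> W8 -> W4
  P2: W6 <- W1 -> W8 -> W7 <- W4
  P3: W6 <- W1 -> W4
Condition 1 (no descendant of W6 in the set): holds — descendants of W6 are {W4, W7}; none are in {W1}.
Condition 2 (every backdoor path blocked by {W1}):
  P1: blocked at fork node W1 ∈ conditioning set.
  P2: blocked at fork node W1 ∈ conditioning set.
  P3: blocked at fork node W1 ∈ conditioning set.
{W1} satisfies the backdoor criterion.

Yes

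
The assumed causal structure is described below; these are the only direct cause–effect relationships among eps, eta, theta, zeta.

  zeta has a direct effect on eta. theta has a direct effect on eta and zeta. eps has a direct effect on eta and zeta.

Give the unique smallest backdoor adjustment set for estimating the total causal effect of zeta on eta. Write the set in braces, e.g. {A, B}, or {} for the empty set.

{eps, theta}

Variables eligible for adjustment (non-descendants of zeta, excluding zeta and eta): {eps, theta}.
Backdoor paths from zeta to eta:
  P1: zeta <- eps -> eta
  P2: zeta <- theta -> eta
The empty set is not sufficient: P1 (zeta <- eps -> eta) has no collider blocking it and no conditioned non-collider, so it is open.
Try {eps, theta}:
  P1: blocked at fork node eps ∈ conditioning set.
  P2: blocked at fork node theta ∈ conditioning set.
{eps, theta} contains no descendant of zeta and blocks every backdoor path.
Every element of {eps, theta} is needed (dropping eps leaves P1 open; dropping theta leaves P2 open), so no proper subset is valid.
Among all size-2 subsets of the eligible variables, only {eps, theta} blocks every backdoor path, so it is the unique smallest valid adjustment set.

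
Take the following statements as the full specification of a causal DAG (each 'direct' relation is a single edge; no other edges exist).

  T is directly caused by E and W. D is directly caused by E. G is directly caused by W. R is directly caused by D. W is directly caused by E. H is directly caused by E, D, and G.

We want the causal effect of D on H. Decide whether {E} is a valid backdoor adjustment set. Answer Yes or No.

Yes

Backdoor paths from D to H (paths whose first edge points into D):
  P1: D <- E -> W -> G -> H
  P2: D <- E -> T <- W -> G -> H
  P3: D <- E -> H
Condition 1 (no descendant of D in the set): holds — descendants of D are {H, R}; none are in {E}.
Condition 2 (every backdoor path blocked by {E}):
  P1: blocked at fork node E ∈ conditioning set.
  P2: blocked at fork node E ∈ conditioning set.
  P3: blocked at fork node E ∈ conditioning set.
{E} satisfies the backdoor criterion.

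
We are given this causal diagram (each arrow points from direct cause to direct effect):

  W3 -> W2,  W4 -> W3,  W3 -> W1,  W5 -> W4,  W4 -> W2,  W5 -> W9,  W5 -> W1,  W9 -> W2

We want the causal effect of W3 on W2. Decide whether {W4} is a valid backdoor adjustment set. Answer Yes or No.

Backdoor paths from W3 to W2 (paths whose first edge points into W3):
  P1: W3 <- W4 <- W5 -> W9 -> W2
  P2: W3 <- W4 -> W2
Condition 1 (no descendant of W3 in the set): holds — descendants of W3 are {W1, W2}; none are in {W4}.
Condition 2 (every backdoor path blocked by {W4}):
  P1: blocked at chain node W4 ∈ conditioning set.
  P2: blocked at fork node W4 ∈ conditioning set.
{W4} satisfies the backdoor criterion.

Yes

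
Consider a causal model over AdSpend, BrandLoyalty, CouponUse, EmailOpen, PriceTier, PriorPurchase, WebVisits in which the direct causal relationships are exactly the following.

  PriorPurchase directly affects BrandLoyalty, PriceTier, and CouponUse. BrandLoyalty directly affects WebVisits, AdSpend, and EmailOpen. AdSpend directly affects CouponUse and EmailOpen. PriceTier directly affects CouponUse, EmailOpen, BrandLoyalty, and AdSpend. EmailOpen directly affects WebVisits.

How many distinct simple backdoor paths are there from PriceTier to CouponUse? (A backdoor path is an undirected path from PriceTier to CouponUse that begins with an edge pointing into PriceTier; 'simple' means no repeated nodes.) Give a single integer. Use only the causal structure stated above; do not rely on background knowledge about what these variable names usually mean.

A backdoor path from PriceTier to CouponUse is any simple undirected path whose first edge points into PriceTier (i.e. leaves PriceTier via a parent).
Parents of PriceTier: {PriorPurchase}.
Enumerating:
  P1: PriceTier <- PriorPurchase -> BrandLoyalty -> AdSpend -> CouponUse
  P2: PriceTier <- PriorPurchase -> BrandLoyalty -> EmailOpen <- AdSpend -> CouponUse
  P3: PriceTier <- PriorPurchase -> BrandLoyalty -> WebVisits <- EmailOpen <- AdSpend -> CouponUse
  P4: PriceTier <- PriorPurchase -> CouponUse
That exhausts the simple backdoor paths. Count: 4.

4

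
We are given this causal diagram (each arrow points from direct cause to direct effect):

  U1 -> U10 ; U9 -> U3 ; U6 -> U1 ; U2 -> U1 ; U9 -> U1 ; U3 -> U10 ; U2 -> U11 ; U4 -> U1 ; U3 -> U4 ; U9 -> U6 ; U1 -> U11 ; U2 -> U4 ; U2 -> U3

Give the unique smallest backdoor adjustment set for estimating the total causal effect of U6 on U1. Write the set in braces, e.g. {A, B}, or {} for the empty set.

Variables eligible for adjustment (non-descendants of U6, excluding U6 and U1): {U2, U3, U4, U9}.
Backdoor paths from U6 to U1:
  P1: U6 <- U9 -> U3 <- U2 -> U4 -> U1
  P2: U6 <- U9 -> U3 <- U2 -> U1
  P3: U6 <- U9 -> U3 <- U2 -> U11 <- U1
  P4: U6 <- U9 -> U3 -> U4 <- U2 -> U1
  P5: U6 <- U9 -> U3 -> U4 <- U2 -> U11 <- U1
  P6: U6 <- U9 -> U3 -> U4 -> U1
  P7: U6 <- U9 -> U3 -> U10 <- U1
  P8: U6 <- U9 -> U1
The empty set is not sufficient: P6 (U6 <- U9 -> U3 -> U4 -> U1) has no collider blocking it and no conditioned non-collider, so it is open.
Try {U9}:
  P1: blocked at fork node U9 ∈ conditioning set.
  P2: blocked at fork node U9 ∈ conditioning set.
  P3: blocked at fork node U9 ∈ conditioning set.
  P4: blocked at fork node U9 ∈ conditioning set.
  P5: blocked at fork node U9 ∈ conditioning set.
  P6: blocked at fork node U9 ∈ conditioning set.
  P7: blocked at fork node U9 ∈ conditioning set.
  P8: blocked at fork node U9 ∈ conditioning set.
{U9} contains no descendant of U6 and blocks every backdoor path.
No other singleton works — e.g. {U2} leaves P6 open — so {U9} is the unique smallest valid adjustment set.

{U9}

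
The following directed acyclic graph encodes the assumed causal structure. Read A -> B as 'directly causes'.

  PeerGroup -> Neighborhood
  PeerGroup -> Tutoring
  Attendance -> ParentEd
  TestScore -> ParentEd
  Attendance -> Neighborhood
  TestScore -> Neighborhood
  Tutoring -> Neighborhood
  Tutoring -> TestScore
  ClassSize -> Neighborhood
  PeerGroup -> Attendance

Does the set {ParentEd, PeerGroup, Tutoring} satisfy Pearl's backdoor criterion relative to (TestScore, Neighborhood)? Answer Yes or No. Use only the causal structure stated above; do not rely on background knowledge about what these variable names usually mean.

Backdoor paths from TestScore to Neighborhood (paths whose first edge points into TestScore):
  P1: TestScore <- Tutoring <- PeerGroup -> Attendance -> Neighborhood
  P2: TestScore <- Tutoring <- PeerGroup -> Neighborhood
  P3: TestScore <- Tutoring -> Neighborhood
Condition 1 (no descendant of TestScore in the set): FAILS — ParentEd is a descendant of TestScore.
Condition 2 (every backdoor path blocked by {ParentEd, PeerGroup, Tutoring}):
  P1: blocked at chain node Tutoring ∈ conditioning set.
  P2: blocked at chain node Tutoring ∈ conditioning set.
  P3: blocked at fork node Tutoring ∈ conditioning set.
{ParentEd, PeerGroup, Tutoring} does not satisfy the backdoor criterion.

No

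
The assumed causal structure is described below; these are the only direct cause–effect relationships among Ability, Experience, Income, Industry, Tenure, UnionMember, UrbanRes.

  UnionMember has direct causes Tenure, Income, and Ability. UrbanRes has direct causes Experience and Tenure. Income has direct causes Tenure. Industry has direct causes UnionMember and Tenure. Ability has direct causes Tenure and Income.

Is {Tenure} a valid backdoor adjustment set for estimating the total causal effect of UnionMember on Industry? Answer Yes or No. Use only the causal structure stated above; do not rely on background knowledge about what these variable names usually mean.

Backdoor paths from UnionMember to Industry (paths whose first edge points into UnionMember):
  P1: UnionMember <- Tenure -> Industry
  P2: UnionMember <- Income <- Tenure -> Industry
  P3: UnionMember <- Income -> Ability <- Tenure -> Industry
  P4: UnionMember <- Ability <- Tenure -> Industry
  P5: UnionMember <- Ability <- Income <- Tenure -> Industry
Condition 1 (no descendant of UnionMember in the set): holds — descendants of UnionMember are {Industry}; none are in {Tenure}.
Condition 2 (every backdoor path blocked by {Tenure}):
  P1: blocked at fork node Tenure ∈ conditioning set.
  P2: blocked at fork node Tenure ∈ conditioning set.
  P3: blocked at collider Ability (neither it nor any descendant is in the conditioning set).
  P4: blocked at fork node Tenure ∈ conditioning set.
  P5: blocked at fork node Tenure ∈ conditioning set.
{Tenure} satisfies the backdoor criterion.

Yes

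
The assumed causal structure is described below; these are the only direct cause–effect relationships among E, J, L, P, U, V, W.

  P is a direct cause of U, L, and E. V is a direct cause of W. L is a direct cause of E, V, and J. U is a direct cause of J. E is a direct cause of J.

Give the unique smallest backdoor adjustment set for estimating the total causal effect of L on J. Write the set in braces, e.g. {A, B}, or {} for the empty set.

Variables eligible for adjustment (non-descendants of L, excluding L and J): {P, U}.
Backdoor paths from L to J:
  P1: L <- P -> U -> J
  P2: L <- P -> E -> J
The empty set is not sufficient: P1 (L <- P -> U -> J) has no collider blocking it and no conditioned non-collider, so it is open.
Try {P}:
  P1: blocked at fork node P ∈ conditioning set.
  P2: blocked at fork node P ∈ conditioning set.
{P} contains no descendant of L and blocks every backdoor path.
No other singleton works — e.g. {U} leaves P2 open — so {P} is the unique smallest valid adjustment set.

{P}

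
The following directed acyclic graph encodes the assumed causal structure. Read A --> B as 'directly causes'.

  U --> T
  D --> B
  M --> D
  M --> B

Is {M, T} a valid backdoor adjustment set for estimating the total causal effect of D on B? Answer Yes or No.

Yes

Backdoor paths from D to B (paths whose first edge points into D):
  P1: D <- M -> B
Condition 1 (no descendant of D in the set): holds — descendants of D are {B}; none are in {M, T}.
Condition 2 (every backdoor path blocked by {M, T}):
  P1: blocked at fork node M ∈ conditioning set.
{M, T} satisfies the backdoor criterion.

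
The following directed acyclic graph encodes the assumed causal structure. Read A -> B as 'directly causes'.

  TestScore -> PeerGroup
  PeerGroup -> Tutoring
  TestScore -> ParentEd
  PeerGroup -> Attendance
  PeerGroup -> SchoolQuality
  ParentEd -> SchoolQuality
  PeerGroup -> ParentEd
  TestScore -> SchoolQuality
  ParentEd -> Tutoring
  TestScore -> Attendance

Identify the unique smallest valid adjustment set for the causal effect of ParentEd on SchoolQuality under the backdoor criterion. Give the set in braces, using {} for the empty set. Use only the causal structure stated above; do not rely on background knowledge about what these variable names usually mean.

{PeerGroup, TestScore}

Variables eligible for adjustment (non-descendants of ParentEd, excluding ParentEd and SchoolQuality): {Attendance, PeerGroup, TestScore}.
Backdoor paths from ParentEd to SchoolQuality:
  P1: ParentEd <- TestScore -> PeerGroup -> SchoolQuality
  P2: ParentEd <- TestScore -> Attendance <- PeerGroup -> SchoolQuality
  P3: ParentEd <- TestScore -> SchoolQuality
  P4: ParentEd <- PeerGroup <- TestScore -> SchoolQuality
  P5: ParentEd <- PeerGroup -> Attendance <- TestScore -> SchoolQuality
  P6: ParentEd <- PeerGroup -> SchoolQuality
The empty set is not sufficient: P1 (ParentEd <- TestScore -> PeerGroup -> SchoolQuality) has no collider blocking it and no conditioned non-collider, so it is open.
Try {PeerGroup, TestScore}:
  P1: blocked at fork node TestScore ∈ conditioning set.
  P2: blocked at fork node TestScore ∈ conditioning set.
  P3: blocked at fork node TestScore ∈ conditioning set.
  P4: blocked at chain node PeerGroup ∈ conditioning set.
  P5: blocked at fork node PeerGroup ∈ conditioning set.
  P6: blocked at fork node PeerGroup ∈ conditioning set.
{PeerGroup, TestScore} contains no descendant of ParentEd and blocks every backdoor path.
Every element of {PeerGroup, TestScore} is needed (dropping PeerGroup leaves P6 open; dropping TestScore leaves P3 open), so no proper subset is valid.
Among all size-2 subsets of the eligible variables, only {PeerGroup, TestScore} blocks every backdoor path, so it is the unique smallest valid adjustment set.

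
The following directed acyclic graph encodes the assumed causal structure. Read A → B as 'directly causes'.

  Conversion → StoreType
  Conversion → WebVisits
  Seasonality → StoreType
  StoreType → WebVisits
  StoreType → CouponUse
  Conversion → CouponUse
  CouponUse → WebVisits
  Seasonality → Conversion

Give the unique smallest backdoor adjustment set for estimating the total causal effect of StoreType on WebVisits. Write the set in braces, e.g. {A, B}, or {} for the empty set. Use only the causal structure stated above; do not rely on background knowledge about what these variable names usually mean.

{Conversion}

Variables eligible for adjustment (non-descendants of StoreType, excluding StoreType and WebVisits): {Conversion, Seasonality}.
Backdoor paths from StoreType to WebVisits:
  P1: StoreType <- Seasonality -> Conversion -> CouponUse -> WebVisits
  P2: StoreType <- Seasonality -> Conversion -> WebVisits
  P3: StoreType <- Conversion -> CouponUse -> WebVisits
  P4: StoreType <- Conversion -> WebVisits
The empty set is not sufficient: P1 (StoreType <- Seasonality -> Conversion -> CouponUse -> WebVisits) has no collider blocking it and no conditioned non-collider, so it is open.
Try {Conversion}:
  P1: blocked at chain node Conversion ∈ conditioning set.
  P2: blocked at chain node Conversion ∈ conditioning set.
  P3: blocked at fork node Conversion ∈ conditioning set.
  P4: blocked at fork node Conversion ∈ conditioning set.
{Conversion} contains no descendant of StoreType and blocks every backdoor path.
No other singleton works — e.g. {Seasonality} leaves P3 open — so {Conversion} is the unique smallest valid adjustment set.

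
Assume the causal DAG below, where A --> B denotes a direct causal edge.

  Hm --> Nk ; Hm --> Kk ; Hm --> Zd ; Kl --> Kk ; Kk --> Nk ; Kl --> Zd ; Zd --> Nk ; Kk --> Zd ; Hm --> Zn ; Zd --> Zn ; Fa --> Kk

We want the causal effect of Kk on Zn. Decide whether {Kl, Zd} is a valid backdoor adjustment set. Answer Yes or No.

No

Backdoor paths from Kk to Zn (paths whose first edge points into Kk):
  P1: Kk <- Kl -> Zd <- Hm -> Zn
  P2: Kk <- Kl -> Zd -> Nk <- Hm -> Zn
  P3: Kk <- Kl -> Zd -> Zn
  P4: Kk <- Hm -> Zd -> Zn
  P5: Kk <- Hm -> Nk <- Zd -> Zn
  P6: Kk <- Hm -> Zn
Condition 1 (no descendant of Kk in the set): FAILS — Zd is a descendant of Kk.
Condition 2 (every backdoor path blocked by {Kl, Zd}):
  P1: blocked at fork node Kl ∈ conditioning set.
  P2: blocked at fork node Kl ∈ conditioning set.
  P3: blocked at fork node Kl ∈ conditioning set.
  P4: blocked at chain node Zd ∈ conditioning set.
  P5: blocked at collider Nk (neither it nor any descendant is in the conditioning set).
  P6: open — no interior node is in the conditioning set.
{Kl, Zd} does not satisfy the backdoor criterion.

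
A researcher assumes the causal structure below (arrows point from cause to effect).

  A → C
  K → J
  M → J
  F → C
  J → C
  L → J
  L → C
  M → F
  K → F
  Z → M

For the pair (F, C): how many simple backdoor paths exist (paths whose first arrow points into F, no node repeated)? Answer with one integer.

4

A backdoor path from F to C is any simple undirected path whose first edge points into F (i.e. leaves F via a parent).
Parents of F: {K, M}.
Enumerating:
  P1: F <- K -> J <- L -> C
  P2: F <- K -> J -> C
  P3: F <- M -> J <- L -> C
  P4: F <- M -> J -> C
That exhausts the simple backdoor paths. Count: 4.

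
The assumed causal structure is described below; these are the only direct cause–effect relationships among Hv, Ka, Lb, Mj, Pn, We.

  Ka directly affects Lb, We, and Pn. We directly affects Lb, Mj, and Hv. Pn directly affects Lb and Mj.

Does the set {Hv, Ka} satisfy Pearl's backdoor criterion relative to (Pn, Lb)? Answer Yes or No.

Backdoor paths from Pn to Lb (paths whose first edge points into Pn):
  P1: Pn <- Ka -> We -> Lb
  P2: Pn <- Ka -> Lb
Condition 1 (no descendant of Pn in the set): holds — descendants of Pn are {Lb, Mj}; none are in {Hv, Ka}.
Condition 2 (every backdoor path blocked by {Hv, Ka}):
  P1: blocked at fork node Ka ∈ conditioning set.
  P2: blocked at fork node Ka ∈ conditioning set.
{Hv, Ka} satisfies the backdoor criterion.

Yes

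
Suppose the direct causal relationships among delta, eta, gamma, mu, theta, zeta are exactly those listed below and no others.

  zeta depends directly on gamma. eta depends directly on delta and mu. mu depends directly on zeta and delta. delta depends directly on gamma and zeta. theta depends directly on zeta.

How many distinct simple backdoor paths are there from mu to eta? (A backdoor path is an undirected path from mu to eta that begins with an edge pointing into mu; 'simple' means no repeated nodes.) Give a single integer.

3

A backdoor path from mu to eta is any simple undirected path whose first edge points into mu (i.e. leaves mu via a parent).
Parents of mu: {delta, zeta}.
Enumerating:
  P1: mu <- zeta <- gamma -> delta -> eta
  P2: mu <- zeta -> delta -> eta
  P3: mu <- delta -> eta
That exhausts the simple backdoor paths. Count: 3.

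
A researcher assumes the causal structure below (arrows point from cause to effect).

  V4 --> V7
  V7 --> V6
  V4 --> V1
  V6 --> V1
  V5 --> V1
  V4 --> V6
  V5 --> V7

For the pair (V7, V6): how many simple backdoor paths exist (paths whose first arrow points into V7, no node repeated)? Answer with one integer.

4

A backdoor path from V7 to V6 is any simple undirected path whose first edge points into V7 (i.e. leaves V7 via a parent).
Parents of V7: {V4, V5}.
Enumerating:
  P1: V7 <- V5 -> V1 <- V4 -> V6
  P2: V7 <- V5 -> V1 <- V6
  P3: V7 <- V4 -> V6
  P4: V7 <- V4 -> V1 <- V6
That exhausts the simple backdoor paths. Count: 4.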